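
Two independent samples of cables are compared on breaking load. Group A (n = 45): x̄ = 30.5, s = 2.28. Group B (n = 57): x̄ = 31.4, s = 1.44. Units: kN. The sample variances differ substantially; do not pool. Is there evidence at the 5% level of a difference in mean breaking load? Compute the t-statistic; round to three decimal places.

Let group 1 = group A, group 2 = group B. H0: μ_1 = μ_2; H1: μ_1 ≠ μ_2 (Welch's two-sample t-test, two-sided).
t = (x̄_1 − x̄_2)/√(s_1²/n_1 + s_2²/n_2) = (30.5 − 31.4)/√(2.28²/45 + 1.44²/57) = -2.309
Welch–Satterthwaite df ≈ 70.58
Two-sided p-value ≈ 0.024
Since p ≈ 0.024 < α = 0.05, reject H0; the data support H1.

-2.309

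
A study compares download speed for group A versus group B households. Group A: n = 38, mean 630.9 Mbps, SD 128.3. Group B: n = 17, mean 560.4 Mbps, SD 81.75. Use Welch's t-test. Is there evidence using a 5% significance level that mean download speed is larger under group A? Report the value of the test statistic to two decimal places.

Let group 1 = group A, group 2 = group B. H0: μ_1 = μ_2; H1: μ_1 > μ_2 (Welch's two-sample t-test, right-tailed).
t = (x̄_1 − x̄_2)/√(s_1²/n_1 + s_2²/n_2) = (630.9 − 560.4)/√(128.3²/38 + 81.75²/17) = 2.45
Welch–Satterthwaite df ≈ 46.35
p-value = P(T ≥ 2.45) ≈ 0.0090
Since p ≈ 0.0090 < α = 0.05, reject H0; the data support H1.

2.45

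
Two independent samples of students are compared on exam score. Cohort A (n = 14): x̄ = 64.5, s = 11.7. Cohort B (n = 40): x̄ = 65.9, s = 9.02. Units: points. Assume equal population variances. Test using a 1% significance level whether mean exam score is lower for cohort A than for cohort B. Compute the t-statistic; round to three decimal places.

-0.462

Let group 1 = cohort A, group 2 = cohort B. H0: μ_1 = μ_2; H1: μ_1 < μ_2 (two-sample pooled-variance t-test, left-tailed).
s_p² = [(14−1)·11.7² + (40−1)·9.02²]/(14+40−2) = 95.2428
t = (64.5 − 65.9)/√[95.2428·(1/14 + 1/40)] = -0.462
df = n₁ + n₂ − 2 = 52
p-value = P(T ≤ -0.462) ≈ 0.3230
Since p ≈ 0.3230 > α = 0.01, fail to reject H0; the data do not provide sufficient evidence against H0.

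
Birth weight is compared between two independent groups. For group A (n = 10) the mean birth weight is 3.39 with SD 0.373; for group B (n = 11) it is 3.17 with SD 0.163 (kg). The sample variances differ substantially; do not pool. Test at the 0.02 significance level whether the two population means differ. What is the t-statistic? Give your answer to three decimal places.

Let group 1 = group A, group 2 = group B. H0: μ_1 = μ_2; H1: μ_1 ≠ μ_2 (Welch's two-sample t-test, two-sided).
t = (x̄_1 − x̄_2)/√(s_1²/n_1 + s_2²/n_2) = (3.39 − 3.17)/√(0.373²/10 + 0.163²/11) = 1.722
Welch–Satterthwaite df ≈ 12.07
Two-sided p-value ≈ 0.1106
Since p ≈ 0.1106 > α = 0.02, fail to reject H0; the data do not provide sufficient evidence against H0.

1.722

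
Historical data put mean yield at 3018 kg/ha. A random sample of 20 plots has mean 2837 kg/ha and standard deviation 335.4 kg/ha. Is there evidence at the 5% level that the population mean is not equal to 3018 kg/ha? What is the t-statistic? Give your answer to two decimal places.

-2.41

H0: μ = 3018; H1: μ ≠ 3018 (one-sample t-test, two-sided).
t = (x̄ − μ₀)/(s/√n) = (2837 − 3018)/(335.4/√20) = -2.41
df = n − 1 = 19
Two-sided p-value ≈ 0.026
Since p ≈ 0.026 < α = 0.05, reject H0; the evidence is statistically significant.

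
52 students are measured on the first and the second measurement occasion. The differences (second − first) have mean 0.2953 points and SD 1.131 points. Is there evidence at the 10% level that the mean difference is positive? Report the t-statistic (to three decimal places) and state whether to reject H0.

t = 1.883; reject H0

H0: μ_d = 0; H1: μ_d > 0 (paired t-test on the differences, right-tailed).
t = d̄/(s_d/√n) = 0.2953/(1.131/√52) = 1.883
df = n − 1 = 51
p-value = P(T ≥ 1.883) ≈ 0.033
Since p ≈ 0.033 < α = 0.1, reject H0; the data support H1.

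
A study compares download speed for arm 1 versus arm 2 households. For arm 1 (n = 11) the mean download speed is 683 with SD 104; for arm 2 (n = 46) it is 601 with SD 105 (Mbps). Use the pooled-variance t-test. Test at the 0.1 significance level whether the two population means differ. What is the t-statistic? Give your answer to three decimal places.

Let group 1 = arm 1, group 2 = arm 2. H0: μ_1 = μ_2; H1: μ_1 ≠ μ_2 (two-sample pooled-variance t-test, two-sided).
s_p² = [(11−1)·104² + (46−1)·105²]/(11+46−2) = 10987
t = (683 − 601)/√[10987·(1/11 + 1/46)] = 2.331
df = n₁ + n₂ − 2 = 55
Two-sided p-value ≈ 0.0235
Since p ≈ 0.0235 < α = 0.1, reject H0; the data support H1.

2.331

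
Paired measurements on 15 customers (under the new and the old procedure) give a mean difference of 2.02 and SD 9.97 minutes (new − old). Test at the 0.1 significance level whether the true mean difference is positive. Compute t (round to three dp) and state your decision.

H0: μ_d = 0; H1: μ_d > 0 (paired t-test on the differences, right-tailed).
t = d̄/(s_d/√n) = 2.02/(9.97/√15) = 0.785
df = n − 1 = 14
p-value = P(T ≥ 0.785) ≈ 0.223
Since p ≈ 0.223 > α = 0.1, fail to reject H0; the data do not provide sufficient evidence against H0.

t = 0.785; fail to reject H0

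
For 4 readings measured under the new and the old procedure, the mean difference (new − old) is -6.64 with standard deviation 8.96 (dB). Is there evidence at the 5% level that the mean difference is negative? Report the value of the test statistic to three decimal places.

H0: μ_d = 0; H1: μ_d < 0 (paired t-test on the differences, left-tailed).
t = d̄/(s_d/√n) = -6.64/(8.96/√4) = -1.482
df = n − 1 = 3
p-value = P(T ≤ -1.482) ≈ 0.117
Since p ≈ 0.117 > α = 0.05, fail to reject H0; the evidence is not statistically significant.

-1.482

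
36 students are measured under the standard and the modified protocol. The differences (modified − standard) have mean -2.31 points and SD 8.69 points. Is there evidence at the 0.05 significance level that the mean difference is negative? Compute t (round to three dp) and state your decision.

t = -1.595; fail to reject H0

H0: μ_d = 0; H1: μ_d < 0 (paired t-test on the differences, left-tailed).
t = d̄/(s_d/√n) = -2.31/(8.69/√36) = -1.595
df = n − 1 = 35
p-value = P(T ≤ -1.595) ≈ 0.0599
Since p ≈ 0.0599 > α = 0.05, fail to reject H0; the data do not provide sufficient evidence against H0.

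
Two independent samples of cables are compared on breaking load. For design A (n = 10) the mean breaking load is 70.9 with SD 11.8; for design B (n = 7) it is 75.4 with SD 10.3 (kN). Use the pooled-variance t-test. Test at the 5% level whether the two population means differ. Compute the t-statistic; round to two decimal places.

-0.81

Let group 1 = design A, group 2 = design B. H0: μ_1 = μ_2; H1: μ_1 ≠ μ_2 (two-sample pooled-variance t-test, two-sided).
s_p² = [(10−1)·11.8² + (7−1)·10.3²]/(10+7−2) = 125.98
t = (70.9 − 75.4)/√[125.98·(1/10 + 1/7)] = -0.81
df = n₁ + n₂ − 2 = 15
Two-sided p-value ≈ 0.429
Since p ≈ 0.429 > α = 0.05, fail to reject H0; the evidence is not statistically significant.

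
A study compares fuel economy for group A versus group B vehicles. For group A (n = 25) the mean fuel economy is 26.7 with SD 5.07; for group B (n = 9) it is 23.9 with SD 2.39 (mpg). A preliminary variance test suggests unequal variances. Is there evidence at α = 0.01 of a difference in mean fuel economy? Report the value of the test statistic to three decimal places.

Let group 1 = group A, group 2 = group B. H0: μ_1 = μ_2; H1: μ_1 ≠ μ_2 (Welch's two-sample t-test, two-sided).
t = (x̄_1 − x̄_2)/√(s_1²/n_1 + s_2²/n_2) = (26.7 − 23.9)/√(5.07²/25 + 2.39²/9) = 2.171
Welch–Satterthwaite df ≈ 29.29
Two-sided p-value ≈ 0.0381
Since p ≈ 0.0381 > α = 0.01, fail to reject H0; the evidence is not statistically significant.

2.171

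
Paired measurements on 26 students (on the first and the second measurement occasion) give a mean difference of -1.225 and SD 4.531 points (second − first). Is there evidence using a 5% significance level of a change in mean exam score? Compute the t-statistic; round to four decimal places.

-1.3786

H0: μ_d = 0; H1: μ_d ≠ 0 (paired t-test on the differences, two-sided).
t = d̄/(s_d/√n) = -1.225/(4.531/√26) = -1.3786
df = n − 1 = 25
Two-sided p-value ≈ 0.1802
Since p ≈ 0.1802 > α = 0.05, fail to reject H0; the evidence is not statistically significant.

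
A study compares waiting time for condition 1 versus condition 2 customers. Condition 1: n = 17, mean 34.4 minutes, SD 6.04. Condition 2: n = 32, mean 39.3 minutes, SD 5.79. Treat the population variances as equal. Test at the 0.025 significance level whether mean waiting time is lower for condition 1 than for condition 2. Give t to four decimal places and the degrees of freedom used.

Let group 1 = condition 1, group 2 = condition 2. H0: μ_1 = μ_2; H1: μ_1 < μ_2 (two-sample pooled-variance t-test, left-tailed).
s_p² = [(17−1)·6.04² + (32−1)·5.79²]/(17+32−2) = 34.5309
t = (34.4 − 39.3)/√[34.5309·(1/17 + 1/32)] = -2.7784
df = n₁ + n₂ − 2 = 47
p-value = P(T ≤ -2.7784) ≈ 0.0039
Since p ≈ 0.0039 < α = 0.025, reject H0; the evidence is statistically significant.

t = -2.7784, df = 47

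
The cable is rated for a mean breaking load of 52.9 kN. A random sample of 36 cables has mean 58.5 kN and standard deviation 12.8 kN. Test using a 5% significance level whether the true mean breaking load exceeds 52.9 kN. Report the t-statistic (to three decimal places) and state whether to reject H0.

t = 2.625; reject H0

H0: μ = 52.9; H1: μ > 52.9 (one-sample t-test, right-tailed).
t = (x̄ − μ₀)/(s/√n) = (58.5 − 52.9)/(12.8/√36) = 2.625
df = n − 1 = 35
p-value = P(T ≥ 2.625) ≈ 0.006
Since p ≈ 0.006 < α = 0.05, reject H0; the data support H1.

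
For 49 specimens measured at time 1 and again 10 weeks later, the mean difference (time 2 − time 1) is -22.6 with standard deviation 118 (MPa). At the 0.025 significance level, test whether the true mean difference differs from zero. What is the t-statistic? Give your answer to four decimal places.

-1.3407

H0: μ_d = 0; H1: μ_d ≠ 0 (paired t-test on the differences, two-sided).
t = d̄/(s_d/√n) = -22.6/(118/√49) = -1.3407
df = n − 1 = 48
Two-sided p-value ≈ 0.1863
Since p ≈ 0.1863 > α = 0.025, fail to reject H0; the evidence is not statistically significant.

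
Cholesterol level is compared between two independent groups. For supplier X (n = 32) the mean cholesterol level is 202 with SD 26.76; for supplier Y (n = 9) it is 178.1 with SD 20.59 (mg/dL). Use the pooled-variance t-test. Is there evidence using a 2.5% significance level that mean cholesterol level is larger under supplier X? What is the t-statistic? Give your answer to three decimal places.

2.473

Let group 1 = supplier X, group 2 = supplier Y. H0: μ_1 = μ_2; H1: μ_1 > μ_2 (two-sample pooled-variance t-test, right-tailed).
s_p² = [(32−1)·26.76² + (9−1)·20.59²]/(32+9−2) = 656.169
t = (202 − 178.1)/√[656.169·(1/32 + 1/9)] = 2.473
df = n₁ + n₂ − 2 = 39
p-value = P(T ≥ 2.473) ≈ 0.009
Since p ≈ 0.009 < α = 0.025, reject H0; the data support H1.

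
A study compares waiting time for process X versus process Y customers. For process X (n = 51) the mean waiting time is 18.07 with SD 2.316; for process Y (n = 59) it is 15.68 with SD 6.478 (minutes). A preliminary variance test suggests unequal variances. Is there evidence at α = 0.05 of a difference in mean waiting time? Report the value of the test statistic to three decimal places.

Let group 1 = process X, group 2 = process Y. H0: μ_1 = μ_2; H1: μ_1 ≠ μ_2 (Welch's two-sample t-test, two-sided).
t = (x̄_1 − x̄_2)/√(s_1²/n_1 + s_2²/n_2) = (18.07 − 15.68)/√(2.316²/51 + 6.478²/59) = 2.645
Welch–Satterthwaite df ≈ 74.53
Two-sided p-value ≈ 0.0100
Since p ≈ 0.0100 < α = 0.05, reject H0; the data support H1.

2.645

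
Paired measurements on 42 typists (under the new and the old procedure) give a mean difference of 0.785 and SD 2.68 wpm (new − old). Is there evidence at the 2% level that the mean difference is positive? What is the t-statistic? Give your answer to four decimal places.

1.8983

H0: μ_d = 0; H1: μ_d > 0 (paired t-test on the differences, right-tailed).
t = d̄/(s_d/√n) = 0.785/(2.68/√42) = 1.8983
df = n − 1 = 41
p-value = P(T ≥ 1.8983) ≈ 0.032
Since p ≈ 0.032 > α = 0.02, fail to reject H0; the evidence is not statistically significant.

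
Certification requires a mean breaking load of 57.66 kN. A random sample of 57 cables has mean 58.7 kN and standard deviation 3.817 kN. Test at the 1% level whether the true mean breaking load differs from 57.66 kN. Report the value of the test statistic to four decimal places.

H0: μ = 57.66; H1: μ ≠ 57.66 (one-sample t-test, two-sided).
t = (x̄ − μ₀)/(s/√n) = (58.7 − 57.66)/(3.817/√57) = 2.0571
df = n − 1 = 56
Two-sided p-value ≈ 0.0443
Since p ≈ 0.0443 > α = 0.01, fail to reject H0; the evidence is not statistically significant.

2.0571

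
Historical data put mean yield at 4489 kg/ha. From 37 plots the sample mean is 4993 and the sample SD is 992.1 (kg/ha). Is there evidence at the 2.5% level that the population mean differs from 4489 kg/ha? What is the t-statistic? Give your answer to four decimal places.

3.0901

H0: μ = 4489; H1: μ ≠ 4489 (one-sample t-test, two-sided).
t = (x̄ − μ₀)/(s/√n) = (4993 − 4489)/(992.1/√37) = 3.0901
df = n − 1 = 36
Two-sided p-value ≈ 0.0038
Since p ≈ 0.0038 < α = 0.025, reject H0; the data support H1.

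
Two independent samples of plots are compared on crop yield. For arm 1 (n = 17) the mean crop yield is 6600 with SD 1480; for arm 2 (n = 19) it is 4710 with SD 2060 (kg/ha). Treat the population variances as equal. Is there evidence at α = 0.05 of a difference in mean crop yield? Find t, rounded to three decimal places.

Let group 1 = arm 1, group 2 = arm 2. H0: μ_1 = μ_2; H1: μ_1 ≠ μ_2 (two-sample pooled-variance t-test, two-sided).
s_p² = [(17−1)·1480² + (19−1)·2060²]/(17+19−2) = 3277390
t = (6600 − 4710)/√[3277390·(1/17 + 1/19)] = 3.127
df = n₁ + n₂ − 2 = 34
Two-sided p-value ≈ 0.0036
Since p ≈ 0.0036 < α = 0.05, reject H0; the evidence is statistically significant.

3.127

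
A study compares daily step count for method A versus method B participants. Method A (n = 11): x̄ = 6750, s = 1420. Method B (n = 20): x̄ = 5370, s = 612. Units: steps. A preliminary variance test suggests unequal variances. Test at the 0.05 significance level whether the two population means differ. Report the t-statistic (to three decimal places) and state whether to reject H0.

t = 3.070; reject H0

Let group 1 = method A, group 2 = method B. H0: μ_1 = μ_2; H1: μ_1 ≠ μ_2 (Welch's two-sample t-test, two-sided).
t = (x̄_1 − x̄_2)/√(s_1²/n_1 + s_2²/n_2) = (6750 − 5370)/√(1420²/11 + 612²/20) = 3.070
Welch–Satterthwaite df ≈ 12.08
Two-sided p-value ≈ 0.010
Since p ≈ 0.010 < α = 0.05, reject H0; the evidence is statistically significant.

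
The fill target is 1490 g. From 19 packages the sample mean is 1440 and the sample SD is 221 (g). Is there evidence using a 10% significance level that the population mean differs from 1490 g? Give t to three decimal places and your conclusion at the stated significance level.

t = -0.986; fail to reject H0

H0: μ = 1490; H1: μ ≠ 1490 (one-sample t-test, two-sided).
t = (x̄ − μ₀)/(s/√n) = (1440 − 1490)/(221/√19) = -0.986
df = n − 1 = 18
Two-sided p-value ≈ 0.337
Since p ≈ 0.337 > α = 0.1, fail to reject H0; the evidence is not statistically significant.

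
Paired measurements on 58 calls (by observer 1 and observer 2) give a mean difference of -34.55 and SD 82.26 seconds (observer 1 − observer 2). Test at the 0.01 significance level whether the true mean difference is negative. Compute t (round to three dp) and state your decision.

t = -3.199; reject H0

H0: μ_d = 0; H1: μ_d < 0 (paired t-test on the differences, left-tailed).
t = d̄/(s_d/√n) = -34.55/(82.26/√58) = -3.199
df = n − 1 = 57
p-value = P(T ≤ -3.199) ≈ 0.0011
Since p ≈ 0.0011 < α = 0.01, reject H0; the evidence is statistically significant.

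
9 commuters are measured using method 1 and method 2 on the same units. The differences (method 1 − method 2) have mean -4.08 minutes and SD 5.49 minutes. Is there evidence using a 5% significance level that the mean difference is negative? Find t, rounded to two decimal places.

H0: μ_d = 0; H1: μ_d < 0 (paired t-test on the differences, left-tailed).
t = d̄/(s_d/√n) = -4.08/(5.49/√9) = -2.23
df = n − 1 = 8
p-value = P(T ≤ -2.23) ≈ 0.0282
Since p ≈ 0.0282 < α = 0.05, reject H0; the data support H1.

-2.23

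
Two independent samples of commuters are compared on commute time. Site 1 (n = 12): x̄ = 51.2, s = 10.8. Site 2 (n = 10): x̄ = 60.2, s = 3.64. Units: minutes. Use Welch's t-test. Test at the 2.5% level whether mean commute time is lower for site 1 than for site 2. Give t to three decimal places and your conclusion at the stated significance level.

t = -2.708; reject H0

Let group 1 = site 1, group 2 = site 2. H0: μ_1 = μ_2; H1: μ_1 < μ_2 (Welch's two-sample t-test, left-tailed).
t = (x̄_1 − x̄_2)/√(s_1²/n_1 + s_2²/n_2) = (51.2 − 60.2)/√(10.8²/12 + 3.64²/10) = -2.708
Welch–Satterthwaite df ≈ 13.89
p-value = P(T ≤ -2.708) ≈ 0.0085
Since p ≈ 0.0085 < α = 0.025, reject H0; the evidence is statistically significant.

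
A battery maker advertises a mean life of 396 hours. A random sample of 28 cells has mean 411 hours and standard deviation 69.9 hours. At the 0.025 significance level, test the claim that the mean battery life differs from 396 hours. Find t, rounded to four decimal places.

1.1355

H0: μ = 396; H1: μ ≠ 396 (one-sample t-test, two-sided).
t = (x̄ − μ₀)/(s/√n) = (411 − 396)/(69.9/√28) = 1.1355
df = n − 1 = 27
Two-sided p-value ≈ 0.266
Since p ≈ 0.266 > α = 0.025, fail to reject H0; the data do not provide sufficient evidence against H0.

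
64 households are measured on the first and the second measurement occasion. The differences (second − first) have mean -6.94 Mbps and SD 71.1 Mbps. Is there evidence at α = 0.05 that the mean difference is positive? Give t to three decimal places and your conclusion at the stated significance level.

H0: μ_d = 0; H1: μ_d > 0 (paired t-test on the differences, right-tailed).
t = d̄/(s_d/√n) = -6.94/(71.1/√64) = -0.781
df = n − 1 = 63
p-value = P(T ≥ -0.781) ≈ 0.7811
Since p ≈ 0.7811 > α = 0.05, fail to reject H0; the evidence is not statistically significant.

t = -0.781; fail to reject H0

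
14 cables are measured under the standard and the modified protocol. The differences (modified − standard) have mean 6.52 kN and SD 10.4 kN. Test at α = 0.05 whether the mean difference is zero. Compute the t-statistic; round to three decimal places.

H0: μ_d = 0; H1: μ_d ≠ 0 (paired t-test on the differences, two-sided).
t = d̄/(s_d/√n) = 6.52/(10.4/√14) = 2.346
df = n − 1 = 13
Two-sided p-value ≈ 0.0355
Since p ≈ 0.0355 < α = 0.05, reject H0; the data support H1.

2.346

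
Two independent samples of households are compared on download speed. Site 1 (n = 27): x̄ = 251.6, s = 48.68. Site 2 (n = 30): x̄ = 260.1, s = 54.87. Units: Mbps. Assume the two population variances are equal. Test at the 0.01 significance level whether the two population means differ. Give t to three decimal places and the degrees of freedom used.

t = -0.616, df = 55

Let group 1 = site 1, group 2 = site 2. H0: μ_1 = μ_2; H1: μ_1 ≠ μ_2 (two-sample pooled-variance t-test, two-sided).
s_p² = [(27−1)·48.68² + (30−1)·54.87²]/(27+30−2) = 2707.71
t = (251.6 − 260.1)/√[2707.71·(1/27 + 1/30)] = -0.616
df = n₁ + n₂ − 2 = 55
Two-sided p-value ≈ 0.5406
Since p ≈ 0.5406 > α = 0.01, fail to reject H0; the evidence is not statistically significant.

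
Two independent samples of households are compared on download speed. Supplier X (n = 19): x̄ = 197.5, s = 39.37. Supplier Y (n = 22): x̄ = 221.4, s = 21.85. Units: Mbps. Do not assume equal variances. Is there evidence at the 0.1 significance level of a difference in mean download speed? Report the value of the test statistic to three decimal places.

Let group 1 = supplier X, group 2 = supplier Y. H0: μ_1 = μ_2; H1: μ_1 ≠ μ_2 (Welch's two-sample t-test, two-sided).
t = (x̄_1 − x̄_2)/√(s_1²/n_1 + s_2²/n_2) = (197.5 − 221.4)/√(39.37²/19 + 21.85²/22) = -2.352
Welch–Satterthwaite df ≈ 27.20
Two-sided p-value ≈ 0.0262
Since p ≈ 0.0262 < α = 0.1, reject H0; the evidence is statistically significant.

-2.352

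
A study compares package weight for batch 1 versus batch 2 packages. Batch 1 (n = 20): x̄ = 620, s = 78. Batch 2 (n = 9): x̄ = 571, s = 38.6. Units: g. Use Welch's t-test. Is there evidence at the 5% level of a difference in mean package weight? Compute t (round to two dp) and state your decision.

t = 2.26; reject H0

Let group 1 = batch 1, group 2 = batch 2. H0: μ_1 = μ_2; H1: μ_1 ≠ μ_2 (Welch's two-sample t-test, two-sided).
t = (x̄_1 − x̄_2)/√(s_1²/n_1 + s_2²/n_2) = (620 − 571)/√(78²/20 + 38.6²/9) = 2.26
Welch–Satterthwaite df ≈ 26.60
Two-sided p-value ≈ 0.0322
Since p ≈ 0.0322 < α = 0.05, reject H0; the data support H1.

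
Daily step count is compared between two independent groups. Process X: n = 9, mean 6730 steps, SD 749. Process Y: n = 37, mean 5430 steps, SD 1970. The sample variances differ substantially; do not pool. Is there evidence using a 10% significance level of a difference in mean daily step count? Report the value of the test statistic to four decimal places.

3.1790

Let group 1 = process X, group 2 = process Y. H0: μ_1 = μ_2; H1: μ_1 ≠ μ_2 (Welch's two-sample t-test, two-sided).
t = (x̄_1 − x̄_2)/√(s_1²/n_1 + s_2²/n_2) = (6730 − 5430)/√(749²/9 + 1970²/37) = 3.1790
Welch–Satterthwaite df ≈ 35.34
Two-sided p-value ≈ 0.003
Since p ≈ 0.003 < α = 0.1, reject H0; the data support H1.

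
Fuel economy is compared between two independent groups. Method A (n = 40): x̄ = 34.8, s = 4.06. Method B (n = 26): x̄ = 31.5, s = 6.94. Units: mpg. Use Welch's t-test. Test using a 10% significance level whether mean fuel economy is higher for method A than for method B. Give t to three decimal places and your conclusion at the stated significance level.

t = 2.193; reject H0

Let group 1 = method A, group 2 = method B. H0: μ_1 = μ_2; H1: μ_1 > μ_2 (Welch's two-sample t-test, right-tailed).
t = (x̄_1 − x̄_2)/√(s_1²/n_1 + s_2²/n_2) = (34.8 − 31.5)/√(4.06²/40 + 6.94²/26) = 2.193
Welch–Satterthwaite df ≈ 36.21
p-value = P(T ≥ 2.193) ≈ 0.017
Since p ≈ 0.017 < α = 0.1, reject H0; the data support H1.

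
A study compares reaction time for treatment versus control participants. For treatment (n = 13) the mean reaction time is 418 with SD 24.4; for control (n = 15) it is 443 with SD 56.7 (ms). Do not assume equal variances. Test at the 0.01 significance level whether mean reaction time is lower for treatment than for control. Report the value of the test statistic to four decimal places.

-1.5501

Let group 1 = treatment, group 2 = control. H0: μ_1 = μ_2; H1: μ_1 < μ_2 (Welch's two-sample t-test, left-tailed).
t = (x̄_1 − x̄_2)/√(s_1²/n_1 + s_2²/n_2) = (418 − 443)/√(24.4²/13 + 56.7²/15) = -1.5501
Welch–Satterthwaite df ≈ 19.58
p-value = P(T ≤ -1.5501) ≈ 0.069
Since p ≈ 0.069 > α = 0.01, fail to reject H0; the evidence is not statistically significant.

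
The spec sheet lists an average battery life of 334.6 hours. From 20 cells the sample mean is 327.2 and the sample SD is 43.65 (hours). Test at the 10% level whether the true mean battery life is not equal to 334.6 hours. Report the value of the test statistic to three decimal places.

-0.758

H0: μ = 334.6; H1: μ ≠ 334.6 (one-sample t-test, two-sided).
t = (x̄ − μ₀)/(s/√n) = (327.2 − 334.6)/(43.65/√20) = -0.758
df = n − 1 = 19
Two-sided p-value ≈ 0.4577
Since p ≈ 0.4577 > α = 0.1, fail to reject H0; the evidence is not statistically significant.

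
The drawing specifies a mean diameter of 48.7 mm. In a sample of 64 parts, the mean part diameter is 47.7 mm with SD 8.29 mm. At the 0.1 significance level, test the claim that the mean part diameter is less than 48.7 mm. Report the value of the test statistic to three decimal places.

H0: μ = 48.7; H1: μ < 48.7 (one-sample t-test, left-tailed).
t = (x̄ − μ₀)/(s/√n) = (47.7 − 48.7)/(8.29/√64) = -0.965
df = n − 1 = 63
p-value = P(T ≤ -0.965) ≈ 0.1691
Since p ≈ 0.1691 > α = 0.1, fail to reject H0; the evidence is not statistically significant.

-0.965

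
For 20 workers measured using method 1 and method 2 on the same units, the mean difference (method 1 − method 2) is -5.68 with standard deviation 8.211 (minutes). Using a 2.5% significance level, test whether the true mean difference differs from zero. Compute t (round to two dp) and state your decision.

t = -3.09; reject H0

H0: μ_d = 0; H1: μ_d ≠ 0 (paired t-test on the differences, two-sided).
t = d̄/(s_d/√n) = -5.68/(8.211/√20) = -3.09
df = n − 1 = 19
Two-sided p-value ≈ 0.0060
Since p ≈ 0.0060 < α = 0.025, reject H0; the data support H1.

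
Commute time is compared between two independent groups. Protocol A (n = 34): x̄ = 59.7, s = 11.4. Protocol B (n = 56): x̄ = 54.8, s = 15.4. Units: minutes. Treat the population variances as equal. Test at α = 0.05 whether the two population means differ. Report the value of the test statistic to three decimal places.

1.606

Let group 1 = protocol A, group 2 = protocol B. H0: μ_1 = μ_2; H1: μ_1 ≠ μ_2 (two-sample pooled-variance t-test, two-sided).
s_p² = [(34−1)·11.4² + (56−1)·15.4²]/(34+56−2) = 196.96
t = (59.7 − 54.8)/√[196.96·(1/34 + 1/56)] = 1.606
df = n₁ + n₂ − 2 = 88
Two-sided p-value ≈ 0.1119
Since p ≈ 0.1119 > α = 0.05, fail to reject H0; the evidence is not statistically significant.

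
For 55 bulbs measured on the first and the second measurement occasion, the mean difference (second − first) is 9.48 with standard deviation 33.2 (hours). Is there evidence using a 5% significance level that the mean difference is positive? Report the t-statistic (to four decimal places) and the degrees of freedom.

t = 2.1176, df = 54

H0: μ_d = 0; H1: μ_d > 0 (paired t-test on the differences, right-tailed).
t = d̄/(s_d/√n) = 9.48/(33.2/√55) = 2.1176
df = n − 1 = 54
p-value = P(T ≥ 2.1176) ≈ 0.0194
Since p ≈ 0.0194 < α = 0.05, reject H0; the evidence is statistically significant.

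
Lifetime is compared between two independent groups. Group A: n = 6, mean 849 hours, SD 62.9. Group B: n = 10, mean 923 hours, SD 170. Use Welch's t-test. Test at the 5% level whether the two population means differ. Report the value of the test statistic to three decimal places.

-1.242

Let group 1 = group A, group 2 = group B. H0: μ_1 = μ_2; H1: μ_1 ≠ μ_2 (Welch's two-sample t-test, two-sided).
t = (x̄_1 − x̄_2)/√(s_1²/n_1 + s_2²/n_2) = (849 − 923)/√(62.9²/6 + 170²/10) = -1.242
Welch–Satterthwaite df ≈ 12.41
Two-sided p-value ≈ 0.2372
Since p ≈ 0.2372 > α = 0.05, fail to reject H0; the evidence is not statistically significant.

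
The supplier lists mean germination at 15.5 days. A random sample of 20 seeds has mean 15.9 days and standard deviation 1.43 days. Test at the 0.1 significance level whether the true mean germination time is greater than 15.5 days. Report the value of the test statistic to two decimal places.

H0: μ = 15.5; H1: μ > 15.5 (one-sample t-test, right-tailed).
t = (x̄ − μ₀)/(s/√n) = (15.9 − 15.5)/(1.43/√20) = 1.25
df = n − 1 = 19
p-value = P(T ≥ 1.25) ≈ 0.1131
Since p ≈ 0.1131 > α = 0.1, fail to reject H0; the data do not provide sufficient evidence against H0.

1.25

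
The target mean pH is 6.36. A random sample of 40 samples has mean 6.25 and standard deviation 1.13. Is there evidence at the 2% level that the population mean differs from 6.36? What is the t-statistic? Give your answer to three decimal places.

-0.616

H0: μ = 6.36; H1: μ ≠ 6.36 (one-sample t-test, two-sided).
t = (x̄ − μ₀)/(s/√n) = (6.25 − 6.36)/(1.13/√40) = -0.616
df = n − 1 = 39
Two-sided p-value ≈ 0.5417
Since p ≈ 0.5417 > α = 0.02, fail to reject H0; the evidence is not statistically significant.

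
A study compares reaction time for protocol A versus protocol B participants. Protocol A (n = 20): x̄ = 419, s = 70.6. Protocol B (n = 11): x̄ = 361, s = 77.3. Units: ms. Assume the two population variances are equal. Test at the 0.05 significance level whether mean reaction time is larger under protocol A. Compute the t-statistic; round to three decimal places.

2.117

Let group 1 = protocol A, group 2 = protocol B. H0: μ_1 = μ_2; H1: μ_1 > μ_2 (two-sample pooled-variance t-test, right-tailed).
s_p² = [(20−1)·70.6² + (11−1)·77.3²]/(20+11−2) = 5326.06
t = (419 − 361)/√[5326.06·(1/20 + 1/11)] = 2.117
df = n₁ + n₂ − 2 = 29
p-value = P(T ≥ 2.117) ≈ 0.0215
Since p ≈ 0.0215 < α = 0.05, reject H0; the data support H1.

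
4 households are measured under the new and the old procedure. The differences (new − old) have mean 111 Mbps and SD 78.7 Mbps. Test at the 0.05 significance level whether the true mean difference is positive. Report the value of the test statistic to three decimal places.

H0: μ_d = 0; H1: μ_d > 0 (paired t-test on the differences, right-tailed).
t = d̄/(s_d/√n) = 111/(78.7/√4) = 2.821
df = n − 1 = 3
p-value = P(T ≥ 2.821) ≈ 0.033
Since p ≈ 0.033 < α = 0.05, reject H0; the evidence is statistically significant.

2.821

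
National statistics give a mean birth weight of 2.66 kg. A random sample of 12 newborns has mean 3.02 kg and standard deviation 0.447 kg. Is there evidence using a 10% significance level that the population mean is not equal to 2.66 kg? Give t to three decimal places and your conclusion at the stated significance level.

t = 2.790; reject H0

H0: μ = 2.66; H1: μ ≠ 2.66 (one-sample t-test, two-sided).
t = (x̄ − μ₀)/(s/√n) = (3.02 − 2.66)/(0.447/√12) = 2.790
df = n − 1 = 11
Two-sided p-value ≈ 0.0176
Since p ≈ 0.0176 < α = 0.1, reject H0; the evidence is statistically significant.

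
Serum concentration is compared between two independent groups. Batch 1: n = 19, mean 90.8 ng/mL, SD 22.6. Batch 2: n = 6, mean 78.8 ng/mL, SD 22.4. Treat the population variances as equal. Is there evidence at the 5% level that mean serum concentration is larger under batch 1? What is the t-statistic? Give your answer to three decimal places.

Let group 1 = batch 1, group 2 = batch 2. H0: μ_1 = μ_2; H1: μ_1 > μ_2 (two-sample pooled-variance t-test, right-tailed).
s_p² = [(19−1)·22.6² + (6−1)·22.4²]/(19+6−2) = 508.803
t = (90.8 − 78.8)/√[508.803·(1/19 + 1/6)] = 1.136
df = n₁ + n₂ − 2 = 23
p-value = P(T ≥ 1.136) ≈ 0.1338
Since p ≈ 0.1338 > α = 0.05, fail to reject H0; the data do not provide sufficient evidence against H0.

1.136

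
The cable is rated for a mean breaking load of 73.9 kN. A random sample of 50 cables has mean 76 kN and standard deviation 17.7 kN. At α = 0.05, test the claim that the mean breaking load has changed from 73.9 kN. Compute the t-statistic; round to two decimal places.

0.84

H0: μ = 73.9; H1: μ ≠ 73.9 (one-sample t-test, two-sided).
t = (x̄ − μ₀)/(s/√n) = (76 − 73.9)/(17.7/√50) = 0.84
df = n − 1 = 49
Two-sided p-value ≈ 0.406
Since p ≈ 0.406 > α = 0.05, fail to reject H0; the evidence is not statistically significant.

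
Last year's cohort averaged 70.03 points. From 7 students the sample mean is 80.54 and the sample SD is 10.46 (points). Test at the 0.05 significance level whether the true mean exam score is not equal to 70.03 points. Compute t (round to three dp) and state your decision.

t = 2.658; reject H0

H0: μ = 70.03; H1: μ ≠ 70.03 (one-sample t-test, two-sided).
t = (x̄ − μ₀)/(s/√n) = (80.54 − 70.03)/(10.46/√7) = 2.658
df = n − 1 = 6
Two-sided p-value ≈ 0.038
Since p ≈ 0.038 < α = 0.05, reject H0; the evidence is statistically significant.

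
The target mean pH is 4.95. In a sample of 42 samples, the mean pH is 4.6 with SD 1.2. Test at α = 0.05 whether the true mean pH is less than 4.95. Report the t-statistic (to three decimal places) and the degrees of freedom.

H0: μ = 4.95; H1: μ < 4.95 (one-sample t-test, left-tailed).
t = (x̄ − μ₀)/(s/√n) = (4.6 − 4.95)/(1.2/√42) = -1.890
df = n − 1 = 41
p-value = P(T ≤ -1.890) ≈ 0.0329
Since p ≈ 0.0329 < α = 0.05, reject H0; the data support H1.

t = -1.890, df = 41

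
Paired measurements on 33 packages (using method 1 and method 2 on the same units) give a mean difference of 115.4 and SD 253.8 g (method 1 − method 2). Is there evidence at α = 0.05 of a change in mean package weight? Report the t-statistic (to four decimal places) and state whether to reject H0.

H0: μ_d = 0; H1: μ_d ≠ 0 (paired t-test on the differences, two-sided).
t = d̄/(s_d/√n) = 115.4/(253.8/√33) = 2.6120
df = n − 1 = 32
Two-sided p-value ≈ 0.014
Since p ≈ 0.014 < α = 0.05, reject H0; the data support H1.

t = 2.6120; reject H0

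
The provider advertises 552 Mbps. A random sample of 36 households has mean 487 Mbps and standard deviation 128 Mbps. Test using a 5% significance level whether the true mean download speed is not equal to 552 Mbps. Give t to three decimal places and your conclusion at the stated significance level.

H0: μ = 552; H1: μ ≠ 552 (one-sample t-test, two-sided).
t = (x̄ − μ₀)/(s/√n) = (487 − 552)/(128/√36) = -3.047
df = n − 1 = 35
Two-sided p-value ≈ 0.0044
Since p ≈ 0.0044 < α = 0.05, reject H0; the data support H1.

t = -3.047; reject H0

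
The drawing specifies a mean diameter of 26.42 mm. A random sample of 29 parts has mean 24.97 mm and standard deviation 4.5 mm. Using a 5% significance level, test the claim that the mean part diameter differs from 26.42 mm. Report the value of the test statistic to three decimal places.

H0: μ = 26.42; H1: μ ≠ 26.42 (one-sample t-test, two-sided).
t = (x̄ − μ₀)/(s/√n) = (24.97 − 26.42)/(4.5/√29) = -1.735
df = n − 1 = 28
Two-sided p-value ≈ 0.094
Since p ≈ 0.094 > α = 0.05, fail to reject H0; the evidence is not statistically significant.

-1.735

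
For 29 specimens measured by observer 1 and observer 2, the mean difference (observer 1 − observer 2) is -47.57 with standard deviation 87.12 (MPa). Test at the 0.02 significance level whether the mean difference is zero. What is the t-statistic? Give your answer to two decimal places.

-2.94

H0: μ_d = 0; H1: μ_d ≠ 0 (paired t-test on the differences, two-sided).
t = d̄/(s_d/√n) = -47.57/(87.12/√29) = -2.94
df = n − 1 = 28
Two-sided p-value ≈ 0.0065
Since p ≈ 0.0065 < α = 0.02, reject H0; the data support H1.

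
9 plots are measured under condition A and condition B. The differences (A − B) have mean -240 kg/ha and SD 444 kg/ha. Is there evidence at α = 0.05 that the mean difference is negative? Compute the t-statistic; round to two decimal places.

-1.62

H0: μ_d = 0; H1: μ_d < 0 (paired t-test on the differences, left-tailed).
t = d̄/(s_d/√n) = -240/(444/√9) = -1.62
df = n − 1 = 8
p-value = P(T ≤ -1.62) ≈ 0.0718
Since p ≈ 0.0718 > α = 0.05, fail to reject H0; the evidence is not statistically significant.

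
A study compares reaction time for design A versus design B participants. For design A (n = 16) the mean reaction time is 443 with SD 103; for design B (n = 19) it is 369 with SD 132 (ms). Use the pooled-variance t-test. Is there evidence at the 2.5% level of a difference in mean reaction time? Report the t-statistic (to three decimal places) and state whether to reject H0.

t = 1.822; fail to reject H0

Let group 1 = design A, group 2 = design B. H0: μ_1 = μ_2; H1: μ_1 ≠ μ_2 (two-sample pooled-variance t-test, two-sided).
s_p² = [(16−1)·103² + (19−1)·132²]/(16+19−2) = 14326.3
t = (443 − 369)/√[14326.3·(1/16 + 1/19)] = 1.822
df = n₁ + n₂ − 2 = 33
Two-sided p-value ≈ 0.078
Since p ≈ 0.078 > α = 0.025, fail to reject H0; the data do not provide sufficient evidence against H0.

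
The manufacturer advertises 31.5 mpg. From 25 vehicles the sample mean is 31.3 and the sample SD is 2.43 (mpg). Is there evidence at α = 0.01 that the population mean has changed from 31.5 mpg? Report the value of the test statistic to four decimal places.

H0: μ = 31.5; H1: μ ≠ 31.5 (one-sample t-test, two-sided).
t = (x̄ − μ₀)/(s/√n) = (31.3 − 31.5)/(2.43/√25) = -0.4115
df = n − 1 = 24
Two-sided p-value ≈ 0.684
Since p ≈ 0.684 > α = 0.01, fail to reject H0; the data do not provide sufficient evidence against H0.

-0.4115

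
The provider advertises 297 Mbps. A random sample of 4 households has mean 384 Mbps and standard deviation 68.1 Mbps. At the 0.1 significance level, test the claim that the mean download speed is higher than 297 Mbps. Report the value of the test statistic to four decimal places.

H0: μ = 297; H1: μ > 297 (one-sample t-test, right-tailed).
t = (x̄ − μ₀)/(s/√n) = (384 − 297)/(68.1/√4) = 2.5551
df = n − 1 = 3
p-value = P(T ≥ 2.5551) ≈ 0.0418
Since p ≈ 0.0418 < α = 0.1, reject H0; the data support H1.

2.5551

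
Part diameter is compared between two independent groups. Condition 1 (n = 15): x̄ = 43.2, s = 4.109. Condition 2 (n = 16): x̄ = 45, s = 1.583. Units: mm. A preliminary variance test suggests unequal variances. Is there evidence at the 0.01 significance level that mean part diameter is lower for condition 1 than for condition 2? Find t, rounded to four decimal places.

Let group 1 = condition 1, group 2 = condition 2. H0: μ_1 = μ_2; H1: μ_1 < μ_2 (Welch's two-sample t-test, left-tailed).
t = (x̄_1 − x̄_2)/√(s_1²/n_1 + s_2²/n_2) = (43.2 − 45)/√(4.109²/15 + 1.583²/16) = -1.5896
Welch–Satterthwaite df ≈ 17.84
p-value = P(T ≤ -1.5896) ≈ 0.0647
Since p ≈ 0.0647 > α = 0.01, fail to reject H0; the evidence is not statistically significant.

-1.5896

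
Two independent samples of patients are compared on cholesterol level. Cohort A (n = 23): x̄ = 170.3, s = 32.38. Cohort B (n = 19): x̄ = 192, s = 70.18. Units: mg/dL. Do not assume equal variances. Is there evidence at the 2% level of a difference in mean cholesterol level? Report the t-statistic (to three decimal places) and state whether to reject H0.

Let group 1 = cohort A, group 2 = cohort B. H0: μ_1 = μ_2; H1: μ_1 ≠ μ_2 (Welch's two-sample t-test, two-sided).
t = (x̄_1 − x̄_2)/√(s_1²/n_1 + s_2²/n_2) = (170.3 − 192)/√(32.38²/23 + 70.18²/19) = -1.243
Welch–Satterthwaite df ≈ 24.27
Two-sided p-value ≈ 0.2258
Since p ≈ 0.2258 > α = 0.02, fail to reject H0; the evidence is not statistically significant.

t = -1.243; fail to reject H0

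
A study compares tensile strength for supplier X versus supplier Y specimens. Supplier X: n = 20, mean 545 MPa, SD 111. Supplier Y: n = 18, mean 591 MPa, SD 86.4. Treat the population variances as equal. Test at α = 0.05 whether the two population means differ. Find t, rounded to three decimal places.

Let group 1 = supplier X, group 2 = supplier Y. H0: μ_1 = μ_2; H1: μ_1 ≠ μ_2 (two-sample pooled-variance t-test, two-sided).
s_p² = [(20−1)·111² + (18−1)·86.4²]/(20+18−2) = 10027.9
t = (545 − 591)/√[10027.9·(1/20 + 1/18)] = -1.414
df = n₁ + n₂ − 2 = 36
Two-sided p-value ≈ 0.1660
Since p ≈ 0.1660 > α = 0.05, fail to reject H0; the data do not provide sufficient evidence against H0.

-1.414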